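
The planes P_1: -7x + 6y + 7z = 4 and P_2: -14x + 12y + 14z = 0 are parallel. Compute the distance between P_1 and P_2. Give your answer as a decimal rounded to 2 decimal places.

0.35

Rescale P_2 by 1/2: -7x + 6y + 7z = 0. Then distance = |4 − 0| / √134 ≈ 0.35.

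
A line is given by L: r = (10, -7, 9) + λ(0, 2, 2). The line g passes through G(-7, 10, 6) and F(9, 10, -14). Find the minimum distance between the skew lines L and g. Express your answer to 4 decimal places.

A direction vector for g is F − G = (16, 0, -20).
Common perpendicular direction n = (0, 2, 2) × (16, 0, -20) = (-40, 32, -32).
With w = (-7, 10, 6) − (10, -7, 9) = (-17, 17, -3), w · n = 1320.
Distance = |w · n| / |n| = |1320| / √3648 ≈ 21.8548.

21.8548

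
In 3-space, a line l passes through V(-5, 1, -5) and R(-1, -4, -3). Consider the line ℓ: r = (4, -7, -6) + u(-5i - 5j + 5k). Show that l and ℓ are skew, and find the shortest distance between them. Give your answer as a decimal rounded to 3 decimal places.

A direction vector for l is R − V = (4, -5, 2).
Common perpendicular direction n = (4, -5, 2) × (-5, -5, 5) = (-15, -30, -45).
With w = (4, -7, -6) − (-5, 1, -5) = (9, -8, -1), w · n = 150.
Since n ≠ 0 the lines are not parallel, and w · n = 150 ≠ 0 so they do not intersect; hence they are skew.
Distance = |w · n| / |n| = |150| / √3150 ≈ 2.673.

2.673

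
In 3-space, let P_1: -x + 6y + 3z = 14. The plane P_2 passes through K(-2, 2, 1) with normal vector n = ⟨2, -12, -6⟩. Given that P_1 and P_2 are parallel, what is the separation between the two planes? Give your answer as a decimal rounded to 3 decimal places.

0.442

P_2: n·r = n·K gives 2x - 12y - 6z = -34.
Rescale P_2 by 1/(-2): -x + 6y + 3z = 17. Then distance = |14 − 17| / √46 ≈ 0.442.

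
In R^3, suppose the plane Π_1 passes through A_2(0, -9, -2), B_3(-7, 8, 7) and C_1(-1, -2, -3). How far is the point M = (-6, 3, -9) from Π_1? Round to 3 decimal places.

A_2B_3 = (-7, 17, 9), A_2C_1 = (-1, 7, -1); a normal to Π_1 is A_2B_3 × A_2C_1 = (-80, -16, -32).
Using A_2: Π_1 has equation -80x - 16y - 32z = 208.
n·M − d = (-80)·(-6) + (-16)·(3) + (-32)·(-9) − 208 = 512; |n| = √7680.
Distance = |512| / √7680 = 512/√7680 ≈ 5.842.

5.842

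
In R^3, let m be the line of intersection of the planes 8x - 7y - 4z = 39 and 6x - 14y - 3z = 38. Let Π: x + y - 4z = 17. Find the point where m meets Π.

Direction of m: (8, -7, -4) × (6, -14, -3) = (-35, 0, -70).
A point on m: solving the two plane equations with x = -2 gives (-2, -1, -12).
Substitute r = (-2, -1, -12) + t(-35, 0, -70) into the plane: 45 + 245t = 17, so t = -4/35.
Intersection: (-2, -1, -12) + (-4/35)·(-35, 0, -70) = (2, -1, -4).

(2, -1, -4)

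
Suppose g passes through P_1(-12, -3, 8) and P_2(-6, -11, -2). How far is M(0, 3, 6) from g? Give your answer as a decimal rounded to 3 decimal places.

13.203

A direction vector for g is P_2 − P_1 = (6, -8, -10).
Taking (-12, -3, 8) on g with direction v = (6, -8, -10): w = M − (-12, -3, 8) = (12, 6, -2), and w × v = (-76, 108, -132).
Distance = |w × v| / |v| = √34864 / √200 ≈ 13.203.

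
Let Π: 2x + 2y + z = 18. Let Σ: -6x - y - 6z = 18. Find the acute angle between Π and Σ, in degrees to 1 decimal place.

cos θ = |n₁·n₂| / (|n₁||n₂|) = |-20| / (√9 · √73).
θ = arccos(0.78027) ≈ 38.7°.

38.7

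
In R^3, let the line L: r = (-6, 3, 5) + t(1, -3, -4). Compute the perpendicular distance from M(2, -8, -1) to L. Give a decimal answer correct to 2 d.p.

7.65

Taking (-6, 3, 5) on L with direction v = (1, -3, -4): w = M − (-6, 3, 5) = (8, -11, -6), and w × v = (26, 26, -13).
Distance = |w × v| / |v| = √1521 / √26 ≈ 7.65.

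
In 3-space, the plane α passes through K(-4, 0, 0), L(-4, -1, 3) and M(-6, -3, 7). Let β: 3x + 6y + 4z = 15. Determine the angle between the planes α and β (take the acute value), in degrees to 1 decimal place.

42.8

KL = (0, -1, 3), KM = (-2, -3, 7); a normal to α is KL × KM = (2, -6, -2).
Using K: α has equation 2x - 6y - 2z = -8.
cos θ = |n₁·n₂| / (|n₁||n₂|) = |-38| / (√44 · √61).
θ = arccos(0.73349) ≈ 42.8°.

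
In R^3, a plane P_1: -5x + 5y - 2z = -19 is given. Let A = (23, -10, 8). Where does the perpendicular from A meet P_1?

Foot = A − λn with λ = (n·A − d)/|n|² = (-181 − (-19))/54 = -3.
Foot = (23, -10, 8) − (-3)·(-5, 5, -2) = (8, 5, 2).

(8, 5, 2)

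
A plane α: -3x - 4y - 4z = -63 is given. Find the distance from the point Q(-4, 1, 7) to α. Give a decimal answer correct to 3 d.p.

n·Q − d = (-3)·(-4) + (-4)·(1) + (-4)·(7) − (-63) = 43; |n| = √41.
Distance = |43| / √41 = 43/√41 ≈ 6.715.

6.715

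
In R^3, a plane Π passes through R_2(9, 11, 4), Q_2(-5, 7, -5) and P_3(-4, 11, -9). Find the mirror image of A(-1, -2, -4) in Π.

(-9, 8, 4)

R_2Q_2 = (-14, -4, -9), R_2P_3 = (-13, 0, -13); a normal to Π is R_2Q_2 × R_2P_3 = (52, -65, -52).
Using R_2: Π has equation 52x - 65y - 52z = -455.
λ = (n·A − d)/|n|² = (286 − (-455))/9633 = 1/13.
Reflection = A − 2λn = (-1, -2, -4) − (2/13)·(52, -65, -52) = (-9, 8, 4).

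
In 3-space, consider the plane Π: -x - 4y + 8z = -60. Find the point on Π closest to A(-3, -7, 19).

(0, 5, -5)

Foot = A − λn with λ = (n·A − d)/|n|² = (183 − (-60))/81 = 3.
Foot = (-3, -7, 19) − 3·(-1, -4, 8) = (0, 5, -5).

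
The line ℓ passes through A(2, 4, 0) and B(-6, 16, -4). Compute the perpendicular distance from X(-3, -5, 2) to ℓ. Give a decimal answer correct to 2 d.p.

9.18

A direction vector for ℓ is B − A = (-8, 12, -4).
Taking (2, 4, 0) on ℓ with direction v = (-8, 12, -4): w = X − (2, 4, 0) = (-5, -9, 2), and w × v = (12, -36, -132).
Distance = |w × v| / |v| = √18864 / √224 ≈ 9.18.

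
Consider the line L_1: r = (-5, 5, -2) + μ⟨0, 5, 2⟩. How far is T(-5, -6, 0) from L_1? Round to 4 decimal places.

Taking (-5, 5, -2) on L_1 with direction v = (0, 5, 2): w = T − (-5, 5, -2) = (0, -11, 2), and w × v = (-32, 0, 0).
Distance = |w × v| / |v| = √1024 / √29 ≈ 5.9423.

5.9423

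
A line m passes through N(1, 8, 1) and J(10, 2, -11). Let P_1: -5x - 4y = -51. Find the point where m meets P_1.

(7, 4, -7)

A direction vector for m is J − N = (9, -6, -12).
Substitute r = (1, 8, 1) + t(9, -6, -12) into the plane: -37 + (-21)t = -51, so t = 2/3.
Intersection: (1, 8, 1) + (2/3)·(9, -6, -12) = (7, 4, -7).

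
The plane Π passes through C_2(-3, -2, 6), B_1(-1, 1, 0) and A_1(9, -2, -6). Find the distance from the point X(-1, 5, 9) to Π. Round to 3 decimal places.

C_2B_1 = (2, 3, -6), C_2A_1 = (12, 0, -12); a normal to Π is C_2B_1 × C_2A_1 = (-36, -48, -36).
Using C_2: Π has equation -36x - 48y - 36z = -12.
n·X − d = (-36)·(-1) + (-48)·(5) + (-36)·(9) − (-12) = -516; |n| = √4896.
Distance = |-516| / √4896 = 516/√4896 ≈ 7.374.

7.374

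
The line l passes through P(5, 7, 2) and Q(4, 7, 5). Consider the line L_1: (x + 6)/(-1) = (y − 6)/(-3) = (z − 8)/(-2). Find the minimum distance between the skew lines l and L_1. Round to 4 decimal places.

7.0870

A direction vector for l is Q − P = (-1, 0, 3).
L_1 has direction (-1, -3, -2) through (-6, 6, 8).
Common perpendicular direction n = (-1, 0, 3) × (-1, -3, -2) = (9, -5, 3).
With w = (-6, 6, 8) − (5, 7, 2) = (-11, -1, 6), w · n = -76.
Distance = |w · n| / |n| = |-76| / √115 ≈ 7.0870.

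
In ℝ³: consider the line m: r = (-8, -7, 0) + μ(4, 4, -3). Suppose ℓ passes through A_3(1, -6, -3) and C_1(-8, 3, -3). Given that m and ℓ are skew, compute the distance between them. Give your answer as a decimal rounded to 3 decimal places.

0.663

A direction vector for ℓ is C_1 − A_3 = (-9, 9, 0).
Common perpendicular direction n = (4, 4, -3) × (-9, 9, 0) = (27, 27, 72).
With w = (1, -6, -3) − (-8, -7, 0) = (9, 1, -3), w · n = 54.
Distance = |w · n| / |n| = |54| / √6642 ≈ 0.663.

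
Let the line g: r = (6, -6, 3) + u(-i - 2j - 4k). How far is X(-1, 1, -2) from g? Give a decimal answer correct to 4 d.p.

Taking (6, -6, 3) on g with direction v = (-1, -2, -4): w = X − (6, -6, 3) = (-7, 7, -5), and w × v = (-38, -23, 21).
Distance = |w × v| / |v| = √2414 / √21 ≈ 10.7216.

10.7216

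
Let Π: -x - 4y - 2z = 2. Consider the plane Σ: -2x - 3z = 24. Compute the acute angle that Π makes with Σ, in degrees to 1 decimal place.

61.0

cos θ = |n₁·n₂| / (|n₁||n₂|) = |8| / (√21 · √13).
θ = arccos(0.48418) ≈ 61.0°.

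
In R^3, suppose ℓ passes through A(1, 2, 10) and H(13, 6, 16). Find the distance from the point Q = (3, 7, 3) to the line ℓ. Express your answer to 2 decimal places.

8.83

A direction vector for ℓ is H − A = (12, 4, 6).
Taking (1, 2, 10) on ℓ with direction v = (12, 4, 6): w = Q − (1, 2, 10) = (2, 5, -7), and w × v = (58, -96, -52).
Distance = |w × v| / |v| = √15284 / √196 ≈ 8.83.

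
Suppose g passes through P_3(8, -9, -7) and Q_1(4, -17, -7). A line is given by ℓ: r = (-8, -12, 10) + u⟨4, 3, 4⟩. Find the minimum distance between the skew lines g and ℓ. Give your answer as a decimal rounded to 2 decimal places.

A direction vector for g is Q_1 − P_3 = (-4, -8, 0).
Common perpendicular direction n = (-4, -8, 0) × (4, 3, 4) = (-32, 16, 20).
With w = (-8, -12, 10) − (8, -9, -7) = (-16, -3, 17), w · n = 804.
Distance = |w · n| / |n| = |804| / √1680 ≈ 19.62.

19.62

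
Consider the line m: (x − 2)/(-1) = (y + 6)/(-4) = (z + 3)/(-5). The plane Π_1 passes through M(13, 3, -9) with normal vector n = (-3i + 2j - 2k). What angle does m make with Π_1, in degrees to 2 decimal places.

m has direction (-1, -4, -5) through (2, -6, -3).
Π_1: n·r = n·M gives -3x + 2y - 2z = -15.
sin θ = |n·v| / (|n||v|) = |5| / (√17 · √42) = 0.18712.
θ ≈ 10.78°.

10.78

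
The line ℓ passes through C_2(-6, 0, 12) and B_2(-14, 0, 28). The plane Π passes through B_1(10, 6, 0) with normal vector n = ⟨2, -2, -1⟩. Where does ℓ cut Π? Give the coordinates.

A direction vector for ℓ is B_2 − C_2 = (-8, 0, 16).
Π: n·r = n·B_1 gives 2x - 2y - z = 8.
Substitute r = (-6, 0, 12) + t(-8, 0, 16) into the plane: -24 + (-32)t = 8, so t = -1.
Intersection: (-6, 0, 12) + (-1)·(-8, 0, 16) = (2, 0, -4).

(2, 0, -4)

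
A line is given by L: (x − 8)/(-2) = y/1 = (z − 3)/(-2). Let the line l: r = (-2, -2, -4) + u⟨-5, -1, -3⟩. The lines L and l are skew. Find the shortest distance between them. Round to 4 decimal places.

L has direction (-2, 1, -2) through (8, 0, 3).
Common perpendicular direction n = (-2, 1, -2) × (-5, -1, -3) = (-5, 4, 7).
With w = (-2, -2, -4) − (8, 0, 3) = (-10, -2, -7), w · n = -7.
Distance = |w · n| / |n| = |-7| / √90 ≈ 0.7379.

0.7379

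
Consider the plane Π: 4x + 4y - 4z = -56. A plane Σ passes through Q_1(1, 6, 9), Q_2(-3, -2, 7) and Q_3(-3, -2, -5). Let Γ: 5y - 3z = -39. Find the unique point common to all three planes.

Q_1Q_2 = (-4, -8, -2), Q_1Q_3 = (-4, -8, -14); a normal to Σ is Q_1Q_2 × Q_1Q_3 = (96, -48, 0).
Using Q_1: Σ has equation 96x - 48y = -192.
Solving the 3×3 linear system 4x + 4y - 4z = -56, 96x - 48y = -192, 5y - 3z = -39 (e.g. by elimination or Cramer's rule, determinant = -192) gives (-5, -6, 3).

(-5, -6, 3)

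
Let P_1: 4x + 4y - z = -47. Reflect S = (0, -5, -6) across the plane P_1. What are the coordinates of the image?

λ = (n·S − d)/|n|² = (-14 − (-47))/33 = 1.
Reflection = S − 2λn = (0, -5, -6) − 2·(4, 4, -1) = (-8, -13, -4).

(-8, -13, -4)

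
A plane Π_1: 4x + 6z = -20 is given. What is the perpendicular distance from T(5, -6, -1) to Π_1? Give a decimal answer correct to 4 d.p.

4.7150

n·T − d = (4)·(5) + (0)·(-6) + (6)·(-1) − (-20) = 34; |n| = √52.
Distance = |34| / √52 = 34/√52 ≈ 4.7150.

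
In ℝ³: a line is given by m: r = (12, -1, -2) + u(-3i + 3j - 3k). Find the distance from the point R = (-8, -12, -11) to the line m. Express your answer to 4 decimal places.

22.2261

Taking (12, -1, -2) on m with direction v = (-3, 3, -3): w = R − (12, -1, -2) = (-20, -11, -9), and w × v = (60, -33, -93).
Distance = |w × v| / |v| = √13338 / √27 ≈ 22.2261.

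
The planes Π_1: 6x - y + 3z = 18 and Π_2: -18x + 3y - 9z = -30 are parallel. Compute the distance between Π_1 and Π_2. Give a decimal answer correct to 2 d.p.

Rescale Π_2 by 1/(-3): 6x - y + 3z = 10. Then distance = |18 − 10| / √46 ≈ 1.18.

1.18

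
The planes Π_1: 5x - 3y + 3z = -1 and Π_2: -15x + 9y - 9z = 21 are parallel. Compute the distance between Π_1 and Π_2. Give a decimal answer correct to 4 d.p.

0.9150

Rescale Π_2 by 1/(-3): 5x - 3y + 3z = -7. Then distance = |-1 − (-7)| / √43 ≈ 0.9150.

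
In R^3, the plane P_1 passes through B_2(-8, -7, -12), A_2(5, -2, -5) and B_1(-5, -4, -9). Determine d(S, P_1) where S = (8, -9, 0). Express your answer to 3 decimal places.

7.452

B_2A_2 = (13, 5, 7), B_2B_1 = (3, 3, 3); a normal to P_1 is B_2A_2 × B_2B_1 = (-6, -18, 24).
Using B_2: P_1 has equation -6x - 18y + 24z = -114.
n·S − d = (-6)·(8) + (-18)·(-9) + (24)·(0) − (-114) = 228; |n| = √936.
Distance = |228| / √936 = 228/√936 ≈ 7.452.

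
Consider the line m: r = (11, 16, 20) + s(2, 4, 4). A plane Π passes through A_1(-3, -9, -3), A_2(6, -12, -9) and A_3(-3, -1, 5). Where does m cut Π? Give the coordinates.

(3, 0, 4)

A_1A_2 = (9, -3, -6), A_1A_3 = (0, 8, 8); a normal to Π is A_1A_2 × A_1A_3 = (24, -72, 72).
Using A_1: Π has equation 24x - 72y + 72z = 360.
Substitute r = (11, 16, 20) + t(2, 4, 4) into the plane: 552 + 48t = 360, so t = -4.
Intersection: (11, 16, 20) + (-4)·(2, 4, 4) = (3, 0, 4).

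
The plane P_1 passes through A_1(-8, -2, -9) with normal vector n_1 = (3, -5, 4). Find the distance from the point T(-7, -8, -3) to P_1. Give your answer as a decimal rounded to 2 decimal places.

8.06

P_1: n_1·r = n_1·A_1 gives 3x - 5y + 4z = -50.
n·T − d = (3)·(-7) + (-5)·(-8) + (4)·(-3) − (-50) = 57; |n| = √50.
Distance = |57| / √50 = 57/√50 ≈ 8.06.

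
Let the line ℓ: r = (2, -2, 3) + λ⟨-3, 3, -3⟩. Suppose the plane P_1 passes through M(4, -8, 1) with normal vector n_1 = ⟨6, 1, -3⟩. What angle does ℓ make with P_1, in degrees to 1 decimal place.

9.8

P_1: n_1·r = n_1·M gives 6x + y - 3z = 13.
sin θ = |n·v| / (|n||v|) = |-6| / (√46 · √27) = 0.17025.
θ ≈ 9.8°.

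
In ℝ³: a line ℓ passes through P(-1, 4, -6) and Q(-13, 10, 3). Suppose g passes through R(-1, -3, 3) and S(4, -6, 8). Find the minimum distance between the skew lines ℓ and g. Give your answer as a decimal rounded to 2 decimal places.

5.69

A direction vector for ℓ is Q − P = (-12, 6, 9).
A direction vector for g is S − R = (5, -3, 5).
Common perpendicular direction n = (-12, 6, 9) × (5, -3, 5) = (57, 105, 6).
With w = (-1, -3, 3) − (-1, 4, -6) = (0, -7, 9), w · n = -681.
Distance = |w · n| / |n| = |-681| / √14310 ≈ 5.69.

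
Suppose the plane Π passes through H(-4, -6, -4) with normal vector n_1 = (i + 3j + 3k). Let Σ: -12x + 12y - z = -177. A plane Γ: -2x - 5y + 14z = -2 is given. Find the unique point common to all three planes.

(5, -10, -3)

Π: n_1·r = n_1·H gives x + 3y + 3z = -34.
Solving the 3×3 linear system x + 3y + 3z = -34, -12x + 12y - z = -177, -2x - 5y + 14z = -2 (e.g. by elimination or Cramer's rule, determinant = 925) gives (5, -10, -3).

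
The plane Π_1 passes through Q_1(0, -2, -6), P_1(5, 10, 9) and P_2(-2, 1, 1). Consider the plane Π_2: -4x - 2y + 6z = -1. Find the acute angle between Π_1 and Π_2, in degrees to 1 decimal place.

71.0

Q_1P_1 = (5, 12, 15), Q_1P_2 = (-2, 3, 7); a normal to Π_1 is Q_1P_1 × Q_1P_2 = (39, -65, 39).
Using Q_1: Π_1 has equation 39x - 65y + 39z = -104.
cos θ = |n₁·n₂| / (|n₁||n₂|) = |208| / (√7267 · √56).
θ = arccos(0.32606) ≈ 71.0°.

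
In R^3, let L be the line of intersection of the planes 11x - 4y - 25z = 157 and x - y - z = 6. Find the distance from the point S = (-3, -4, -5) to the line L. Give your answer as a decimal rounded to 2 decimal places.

3.24

Direction of L: (11, -4, -25) × (1, -1, -1) = (-21, -14, -7).
A point on L: solving the two plane equations with x = 4 gives (4, 3, -5).
Taking (4, 3, -5) on L with direction v = (-21, -14, -7): w = S − (4, 3, -5) = (-7, -7, 0), and w × v = (49, -49, -49).
Distance = |w × v| / |v| = √7203 / √686 ≈ 3.24.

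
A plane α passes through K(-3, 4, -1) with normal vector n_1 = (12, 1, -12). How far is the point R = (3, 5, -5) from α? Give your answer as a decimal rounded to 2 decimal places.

7.12

α: n_1·r = n_1·K gives 12x + y - 12z = -20.
n·R − d = (12)·(3) + (1)·(5) + (-12)·(-5) − (-20) = 121; |n| = √289.
Distance = |121| / √289 = 121/√289 ≈ 7.12.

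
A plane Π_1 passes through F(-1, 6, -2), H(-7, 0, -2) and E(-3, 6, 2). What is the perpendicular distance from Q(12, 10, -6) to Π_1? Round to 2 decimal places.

FH = (-6, -6, 0), FE = (-2, 0, 4); a normal to Π_1 is FH × FE = (-24, 24, -12).
Using F: Π_1 has equation -24x + 24y - 12z = 192.
n·Q − d = (-24)·(12) + (24)·(10) + (-12)·(-6) − 192 = -168; |n| = √1296.
Distance = |-168| / √1296 = 168/√1296 ≈ 4.67.

4.67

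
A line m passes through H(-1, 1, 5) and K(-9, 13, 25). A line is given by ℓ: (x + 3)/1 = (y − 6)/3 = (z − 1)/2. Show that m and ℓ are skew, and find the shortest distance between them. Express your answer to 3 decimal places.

A direction vector for m is K − H = (-8, 12, 20).
ℓ has direction (1, 3, 2) through (-3, 6, 1).
Common perpendicular direction n = (-8, 12, 20) × (1, 3, 2) = (-36, 36, -36).
With w = (-3, 6, 1) − (-1, 1, 5) = (-2, 5, -4), w · n = 396.
Since n ≠ 0 the lines are not parallel, and w · n = 396 ≠ 0 so they do not intersect; hence they are skew.
Distance = |w · n| / |n| = |396| / √3888 ≈ 6.351.

6.351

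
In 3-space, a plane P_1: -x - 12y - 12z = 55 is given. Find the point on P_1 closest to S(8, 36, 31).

(5, 0, -5)

Foot = S − λn with λ = (n·S − d)/|n|² = (-812 − 55)/289 = -3.
Foot = (8, 36, 31) − (-3)·(-1, -12, -12) = (5, 0, -5).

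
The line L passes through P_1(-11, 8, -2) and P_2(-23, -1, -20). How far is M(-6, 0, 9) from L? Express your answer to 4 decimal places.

A direction vector for L is P_2 − P_1 = (-12, -9, -18).
Taking (-11, 8, -2) on L with direction v = (-12, -9, -18): w = M − (-11, 8, -2) = (5, -8, 11), and w × v = (243, -42, -141).
Distance = |w × v| / |v| = √80694 / √549 ≈ 12.1237.

12.1237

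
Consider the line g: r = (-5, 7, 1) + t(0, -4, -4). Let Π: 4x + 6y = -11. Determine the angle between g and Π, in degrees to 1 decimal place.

sin θ = |n·v| / (|n||v|) = |-24| / (√52 · √32) = 0.58835.
θ ≈ 36.0°.

36.0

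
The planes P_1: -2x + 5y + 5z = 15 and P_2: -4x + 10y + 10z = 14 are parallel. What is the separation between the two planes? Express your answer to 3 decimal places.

Rescale P_2 by 1/2: -2x + 5y + 5z = 7. Then distance = |15 − 7| / √54 ≈ 1.089.

1.089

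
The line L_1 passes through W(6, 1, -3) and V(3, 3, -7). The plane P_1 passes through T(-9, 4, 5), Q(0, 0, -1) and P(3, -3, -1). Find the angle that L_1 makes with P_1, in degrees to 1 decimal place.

29.4

A direction vector for L_1 is V − W = (-3, 2, -4).
TQ = (9, -4, -6), TP = (12, -7, -6); a normal to P_1 is TQ × TP = (-18, -18, -15).
Using T: P_1 has equation -18x - 18y - 15z = 15.
sin θ = |n·v| / (|n||v|) = |78| / (√873 · √29) = 0.49022.
θ ≈ 29.4°.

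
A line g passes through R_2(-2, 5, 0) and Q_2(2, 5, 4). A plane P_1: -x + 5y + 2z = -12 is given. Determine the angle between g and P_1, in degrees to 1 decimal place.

A direction vector for g is Q_2 − R_2 = (4, 0, 4).
sin θ = |n·v| / (|n||v|) = |4| / (√30 · √32) = 0.12910.
θ ≈ 7.4°.

7.4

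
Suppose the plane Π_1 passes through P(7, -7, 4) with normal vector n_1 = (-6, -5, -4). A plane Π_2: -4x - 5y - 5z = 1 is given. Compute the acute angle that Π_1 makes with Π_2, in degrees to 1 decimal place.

14.6

Π_1: n_1·r = n_1·P gives -6x - 5y - 4z = -23.
cos θ = |n₁·n₂| / (|n₁||n₂|) = |69| / (√77 · √66).
θ = arccos(0.96790) ≈ 14.6°.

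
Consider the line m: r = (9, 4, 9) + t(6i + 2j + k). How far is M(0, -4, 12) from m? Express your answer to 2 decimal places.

Taking (9, 4, 9) on m with direction v = (6, 2, 1): w = M − (9, 4, 9) = (-9, -8, 3), and w × v = (-14, 27, 30).
Distance = |w × v| / |v| = √1825 / √41 ≈ 6.67.

6.67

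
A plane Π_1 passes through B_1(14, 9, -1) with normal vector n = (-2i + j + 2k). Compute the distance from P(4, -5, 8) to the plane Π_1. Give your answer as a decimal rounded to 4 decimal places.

Π_1: n·r = n·B_1 gives -2x + y + 2z = -21.
n·P − d = (-2)·(4) + (1)·(-5) + (2)·(8) − (-21) = 24; |n| = √9.
Distance = |24| / √9 = 24/√9 ≈ 8.0000.

8.0000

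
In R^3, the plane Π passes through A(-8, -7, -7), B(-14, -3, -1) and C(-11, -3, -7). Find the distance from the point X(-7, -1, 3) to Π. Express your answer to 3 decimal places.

AB = (-6, 4, 6), AC = (-3, 4, 0); a normal to Π is AB × AC = (-24, -18, -12).
Using A: Π has equation -24x - 18y - 12z = 402.
n·X − d = (-24)·(-7) + (-18)·(-1) + (-12)·(3) − 402 = -252; |n| = √1044.
Distance = |-252| / √1044 = 252/√1044 ≈ 7.799.

7.799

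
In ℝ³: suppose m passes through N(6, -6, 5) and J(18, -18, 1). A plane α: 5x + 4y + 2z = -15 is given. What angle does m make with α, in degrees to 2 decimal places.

A direction vector for m is J − N = (12, -12, -4).
sin θ = |n·v| / (|n||v|) = |4| / (√45 · √304) = 0.03420.
θ ≈ 1.96°.

1.96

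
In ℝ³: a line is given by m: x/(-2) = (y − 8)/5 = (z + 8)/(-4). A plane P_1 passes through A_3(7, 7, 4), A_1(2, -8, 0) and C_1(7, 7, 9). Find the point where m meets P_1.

m has direction (-2, 5, -4) through (0, 8, -8).
A_3A_1 = (-5, -15, -4), A_3C_1 = (0, 0, 5); a normal to P_1 is A_3A_1 × A_3C_1 = (-75, 25, 0).
Using A_3: P_1 has equation -75x + 25y = -350.
Substitute r = (0, 8, -8) + t(-2, 5, -4) into the plane: 200 + 275t = -350, so t = -2.
Intersection: (0, 8, -8) + (-2)·(-2, 5, -4) = (4, -2, 0).

(4, -2, 0)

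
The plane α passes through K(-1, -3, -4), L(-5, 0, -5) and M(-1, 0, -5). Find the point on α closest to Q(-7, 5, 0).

(-7, 3, -6)

KL = (-4, 3, -1), KM = (0, 3, -1); a normal to α is KL × KM = (0, -4, -12).
Using K: α has equation -4y - 12z = 60.
Foot = Q − λn with λ = (n·Q − d)/|n|² = (-20 − 60)/160 = -1/2.
Foot = (-7, 5, 0) − (-1/2)·(0, -4, -12) = (-7, 3, -6).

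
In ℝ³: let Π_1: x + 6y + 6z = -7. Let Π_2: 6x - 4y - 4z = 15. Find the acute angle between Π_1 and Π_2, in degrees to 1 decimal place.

cos θ = |n₁·n₂| / (|n₁||n₂|) = |-42| / (√73 · √68).
θ = arccos(0.59612) ≈ 53.4°.

53.4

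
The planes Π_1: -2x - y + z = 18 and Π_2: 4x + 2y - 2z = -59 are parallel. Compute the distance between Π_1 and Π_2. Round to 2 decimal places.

4.69

Rescale Π_2 by 1/(-2): -2x - y + z = 59/2. Then distance = |18 − (59/2)| / √6 ≈ 4.69.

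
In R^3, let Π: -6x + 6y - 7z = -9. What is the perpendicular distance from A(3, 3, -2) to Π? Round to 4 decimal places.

n·A − d = (-6)·(3) + (6)·(3) + (-7)·(-2) − (-9) = 23; |n| = √121.
Distance = |23| / √121 = 23/√121 ≈ 2.0909.

2.0909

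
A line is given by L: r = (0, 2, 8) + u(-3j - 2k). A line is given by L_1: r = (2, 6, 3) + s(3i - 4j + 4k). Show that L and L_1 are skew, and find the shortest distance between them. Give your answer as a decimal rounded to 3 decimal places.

Common perpendicular direction n = (0, -3, -2) × (3, -4, 4) = (-20, -6, 9).
With w = (2, 6, 3) − (0, 2, 8) = (2, 4, -5), w · n = -109.
Since n ≠ 0 the lines are not parallel, and w · n = -109 ≠ 0 so they do not intersect; hence they are skew.
Distance = |w · n| / |n| = |-109| / √517 ≈ 4.794.

4.794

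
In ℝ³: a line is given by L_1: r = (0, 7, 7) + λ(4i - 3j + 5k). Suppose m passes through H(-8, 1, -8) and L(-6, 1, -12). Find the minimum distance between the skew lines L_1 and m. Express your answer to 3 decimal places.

A direction vector for m is L − H = (2, 0, -4).
Common perpendicular direction n = (4, -3, 5) × (2, 0, -4) = (12, 26, 6).
With w = (-8, 1, -8) − (0, 7, 7) = (-8, -6, -15), w · n = -342.
Distance = |w · n| / |n| = |-342| / √856 ≈ 11.689.

11.689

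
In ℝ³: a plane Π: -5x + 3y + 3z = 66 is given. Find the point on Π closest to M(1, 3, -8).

(-9, 9, -2)

Foot = M − λn with λ = (n·M − d)/|n|² = (-20 − 66)/43 = -2.
Foot = (1, 3, -8) − (-2)·(-5, 3, 3) = (-9, 9, -2).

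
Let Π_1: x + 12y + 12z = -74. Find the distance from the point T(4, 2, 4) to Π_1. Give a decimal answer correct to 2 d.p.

n·T − d = (1)·(4) + (12)·(2) + (12)·(4) − (-74) = 150; |n| = √289.
Distance = |150| / √289 = 150/√289 ≈ 8.82.

8.82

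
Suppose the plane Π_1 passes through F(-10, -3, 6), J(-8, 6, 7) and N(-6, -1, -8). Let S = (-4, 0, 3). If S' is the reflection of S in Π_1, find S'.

(-12, 2, 1)

FJ = (2, 9, 1), FN = (4, 2, -14); a normal to Π_1 is FJ × FN = (-128, 32, -32).
Using F: Π_1 has equation -128x + 32y - 32z = 992.
λ = (n·S − d)/|n|² = (416 − 992)/18432 = -1/32.
Reflection = S − 2λn = (-4, 0, 3) − (-1/16)·(-128, 32, -32) = (-12, 2, 1).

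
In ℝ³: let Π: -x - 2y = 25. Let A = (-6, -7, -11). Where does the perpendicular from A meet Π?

(-7, -9, -11)

Foot = A − λn with λ = (n·A − d)/|n|² = (20 − 25)/5 = -1.
Foot = (-6, -7, -11) − (-1)·(-1, -2, 0) = (-7, -9, -11).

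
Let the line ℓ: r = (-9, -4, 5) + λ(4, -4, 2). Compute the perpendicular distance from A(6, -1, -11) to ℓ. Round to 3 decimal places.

Taking (-9, -4, 5) on ℓ with direction v = (4, -4, 2): w = A − (-9, -4, 5) = (15, 3, -16), and w × v = (-58, -94, -72).
Distance = |w × v| / |v| = √17384 / √36 ≈ 21.975.

21.975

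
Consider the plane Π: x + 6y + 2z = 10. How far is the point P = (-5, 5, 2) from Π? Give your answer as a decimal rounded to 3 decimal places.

2.967

n·P − d = (1)·(-5) + (6)·(5) + (2)·(2) − 10 = 19; |n| = √41.
Distance = |19| / √41 = 19/√41 ≈ 2.967.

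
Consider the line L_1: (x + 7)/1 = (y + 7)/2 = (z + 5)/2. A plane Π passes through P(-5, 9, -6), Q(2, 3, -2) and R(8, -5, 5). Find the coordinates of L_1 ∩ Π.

L_1 has direction (1, 2, 2) through (-7, -7, -5).
PQ = (7, -6, 4), PR = (13, -14, 11); a normal to Π is PQ × PR = (-10, -25, -20).
Using P: Π has equation -10x - 25y - 20z = -55.
Substitute r = (-7, -7, -5) + t(1, 2, 2) into the plane: 345 + (-100)t = -55, so t = 4.
Intersection: (-7, -7, -5) + 4·(1, 2, 2) = (-3, 1, 3).

(-3, 1, 3)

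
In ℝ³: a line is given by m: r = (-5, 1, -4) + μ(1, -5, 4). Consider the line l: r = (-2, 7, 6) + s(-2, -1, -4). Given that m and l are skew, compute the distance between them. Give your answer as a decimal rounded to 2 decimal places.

2.32

Common perpendicular direction n = (1, -5, 4) × (-2, -1, -4) = (24, -4, -11).
With w = (-2, 7, 6) − (-5, 1, -4) = (3, 6, 10), w · n = -62.
Distance = |w · n| / |n| = |-62| / √713 ≈ 2.32.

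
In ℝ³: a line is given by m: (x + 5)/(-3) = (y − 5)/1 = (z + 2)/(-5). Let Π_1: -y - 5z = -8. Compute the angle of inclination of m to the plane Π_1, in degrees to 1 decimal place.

52.7

m has direction (-3, 1, -5) through (-5, 5, -2).
sin θ = |n·v| / (|n||v|) = |24| / (√26 · √35) = 0.79559.
θ ≈ 52.7°.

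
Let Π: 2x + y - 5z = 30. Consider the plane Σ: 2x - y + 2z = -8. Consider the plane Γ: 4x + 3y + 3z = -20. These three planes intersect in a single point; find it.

Solving the 3×3 linear system 2x + y - 5z = 30, 2x - y + 2z = -8, 4x + 3y + 3z = -20 (e.g. by elimination or Cramer's rule, determinant = -66) gives (1, -2, -6).

(1, -2, -6)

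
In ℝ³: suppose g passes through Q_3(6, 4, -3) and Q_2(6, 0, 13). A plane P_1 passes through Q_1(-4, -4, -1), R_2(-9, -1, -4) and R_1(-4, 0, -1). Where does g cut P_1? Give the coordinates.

A direction vector for g is Q_2 − Q_3 = (0, -4, 16).
Q_1R_2 = (-5, 3, -3), Q_1R_1 = (0, 4, 0); a normal to P_1 is Q_1R_2 × Q_1R_1 = (12, 0, -20).
Using Q_1: P_1 has equation 12x - 20z = -28.
Substitute r = (6, 4, -3) + t(0, -4, 16) into the plane: 132 + (-320)t = -28, so t = 1/2.
Intersection: (6, 4, -3) + (1/2)·(0, -4, 16) = (6, 2, 5).

(6, 2, 5)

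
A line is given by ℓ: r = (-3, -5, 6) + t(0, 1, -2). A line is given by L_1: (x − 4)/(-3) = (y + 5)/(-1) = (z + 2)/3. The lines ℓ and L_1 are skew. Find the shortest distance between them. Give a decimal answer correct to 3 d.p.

2.507

L_1 has direction (-3, -1, 3) through (4, -5, -2).
Common perpendicular direction n = (0, 1, -2) × (-3, -1, 3) = (1, 6, 3).
With w = (4, -5, -2) − (-3, -5, 6) = (7, 0, -8), w · n = -17.
Distance = |w · n| / |n| = |-17| / √46 ≈ 2.507.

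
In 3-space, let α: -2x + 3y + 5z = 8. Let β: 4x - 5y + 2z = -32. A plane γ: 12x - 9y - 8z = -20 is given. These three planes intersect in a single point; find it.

(3, 8, -2)

Solving the 3×3 linear system -2x + 3y + 5z = 8, 4x - 5y + 2z = -32, 12x - 9y - 8z = -20 (e.g. by elimination or Cramer's rule, determinant = 172) gives (3, 8, -2).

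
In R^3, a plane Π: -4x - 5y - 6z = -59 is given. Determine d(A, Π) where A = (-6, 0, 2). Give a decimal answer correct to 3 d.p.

n·A − d = (-4)·(-6) + (-5)·(0) + (-6)·(2) − (-59) = 71; |n| = √77.
Distance = |71| / √77 = 71/√77 ≈ 8.091.

8.091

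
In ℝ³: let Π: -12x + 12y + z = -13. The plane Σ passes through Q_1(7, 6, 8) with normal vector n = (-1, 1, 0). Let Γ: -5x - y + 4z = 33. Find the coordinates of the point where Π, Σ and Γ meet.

Σ: n·r = n·Q_1 gives -x + y = -1.
Solving the 3×3 linear system -12x + 12y + z = -13, -x + y = -1, -5x - y + 4z = 33 (e.g. by elimination or Cramer's rule, determinant = 6) gives (-6, -7, -1).

(-6, -7, -1)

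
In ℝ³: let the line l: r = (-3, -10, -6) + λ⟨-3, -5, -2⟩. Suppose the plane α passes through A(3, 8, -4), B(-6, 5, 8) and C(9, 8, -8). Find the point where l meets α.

(6, 5, 0)

AB = (-9, -3, 12), AC = (6, 0, -4); a normal to α is AB × AC = (12, 36, 18).
Using A: α has equation 12x + 36y + 18z = 252.
Substitute r = (-3, -10, -6) + t(-3, -5, -2) into the plane: -504 + (-252)t = 252, so t = -3.
Intersection: (-3, -10, -6) + (-3)·(-3, -5, -2) = (6, 5, 0).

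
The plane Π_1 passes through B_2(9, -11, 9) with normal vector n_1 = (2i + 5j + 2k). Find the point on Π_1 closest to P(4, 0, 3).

(2, -5, 1)

Π_1: n_1·r = n_1·B_2 gives 2x + 5y + 2z = -19.
Foot = P − λn with λ = (n·P − d)/|n|² = (14 − (-19))/33 = 1.
Foot = (4, 0, 3) − 1·(2, 5, 2) = (2, -5, 1).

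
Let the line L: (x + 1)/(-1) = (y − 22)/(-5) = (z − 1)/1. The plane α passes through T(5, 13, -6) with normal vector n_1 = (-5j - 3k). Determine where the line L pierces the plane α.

L has direction (-1, -5, 1) through (-1, 22, 1).
α: n_1·r = n_1·T gives -5y - 3z = -47.
Substitute r = (-1, 22, 1) + t(-1, -5, 1) into the plane: -113 + 22t = -47, so t = 3.
Intersection: (-1, 22, 1) + 3·(-1, -5, 1) = (-4, 7, 4).

(-4, 7, 4)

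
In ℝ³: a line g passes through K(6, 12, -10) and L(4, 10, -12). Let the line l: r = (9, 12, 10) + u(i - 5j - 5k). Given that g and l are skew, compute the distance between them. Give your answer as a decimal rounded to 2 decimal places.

14.14

A direction vector for g is L − K = (-2, -2, -2).
Common perpendicular direction n = (-2, -2, -2) × (1, -5, -5) = (0, -12, 12).
With w = (9, 12, 10) − (6, 12, -10) = (3, 0, 20), w · n = 240.
Distance = |w · n| / |n| = |240| / √288 ≈ 14.14.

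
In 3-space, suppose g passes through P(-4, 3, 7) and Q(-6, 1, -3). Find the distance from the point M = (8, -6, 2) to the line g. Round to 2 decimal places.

A direction vector for g is Q − P = (-2, -2, -10).
Taking (-4, 3, 7) on g with direction v = (-2, -2, -10): w = M − (-4, 3, 7) = (12, -9, -5), and w × v = (80, 130, -42).
Distance = |w × v| / |v| = √25064 / √108 ≈ 15.23.

15.23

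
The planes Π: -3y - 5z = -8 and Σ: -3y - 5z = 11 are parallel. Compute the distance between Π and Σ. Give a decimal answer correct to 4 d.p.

3.2585

Same normal n = (0, -3, -5) with |n| = √34; distance = |-8 − 11| / |n| = 19/√34 ≈ 3.2585.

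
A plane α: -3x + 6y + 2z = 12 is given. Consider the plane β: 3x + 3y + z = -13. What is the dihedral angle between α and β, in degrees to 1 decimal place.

68.9

cos θ = |n₁·n₂| / (|n₁||n₂|) = |11| / (√49 · √19).
θ = arccos(0.36051) ≈ 68.9°.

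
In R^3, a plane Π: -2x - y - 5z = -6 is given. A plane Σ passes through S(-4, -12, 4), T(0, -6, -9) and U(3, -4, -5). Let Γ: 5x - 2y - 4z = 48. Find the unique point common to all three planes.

(8, 0, -2)

ST = (4, 6, -13), SU = (7, 8, -9); a normal to Σ is ST × SU = (50, -55, -10).
Using S: Σ has equation 50x - 55y - 10z = 420.
Solving the 3×3 linear system -2x - y - 5z = -6, 50x - 55y - 10z = 420, 5x - 2y - 4z = 48 (e.g. by elimination or Cramer's rule, determinant = -1425) gives (8, 0, -2).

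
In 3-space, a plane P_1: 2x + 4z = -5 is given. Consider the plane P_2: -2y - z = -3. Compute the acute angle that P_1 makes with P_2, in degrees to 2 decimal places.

66.42

cos θ = |n₁·n₂| / (|n₁||n₂|) = |-4| / (√20 · √5).
θ = arccos(0.40000) ≈ 66.42°.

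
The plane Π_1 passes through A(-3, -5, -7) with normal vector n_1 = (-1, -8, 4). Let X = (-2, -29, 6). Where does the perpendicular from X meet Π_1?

Π_1: n_1·r = n_1·A gives -x - 8y + 4z = 15.
Foot = X − λn with λ = (n·X − d)/|n|² = (258 − 15)/81 = 3.
Foot = (-2, -29, 6) − 3·(-1, -8, 4) = (1, -5, -6).

(1, -5, -6)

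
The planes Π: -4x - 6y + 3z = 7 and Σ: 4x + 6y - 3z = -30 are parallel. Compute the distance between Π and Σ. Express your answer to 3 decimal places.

2.945

Rescale Σ by 1/(-1): -4x - 6y + 3z = 30. Then distance = |7 − 30| / √61 ≈ 2.945.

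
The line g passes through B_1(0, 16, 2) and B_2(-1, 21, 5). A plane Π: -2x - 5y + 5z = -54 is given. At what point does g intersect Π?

(2, 6, -4)

A direction vector for g is B_2 − B_1 = (-1, 5, 3).
Substitute r = (0, 16, 2) + t(-1, 5, 3) into the plane: -70 + (-8)t = -54, so t = -2.
Intersection: (0, 16, 2) + (-2)·(-1, 5, 3) = (2, 6, -4).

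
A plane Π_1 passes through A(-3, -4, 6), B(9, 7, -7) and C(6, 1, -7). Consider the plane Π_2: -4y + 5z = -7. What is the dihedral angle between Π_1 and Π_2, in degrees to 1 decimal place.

55.0

AB = (12, 11, -13), AC = (9, 5, -13); a normal to Π_1 is AB × AC = (-78, 39, -39).
Using A: Π_1 has equation -78x + 39y - 39z = -156.
cos θ = |n₁·n₂| / (|n₁||n₂|) = |-351| / (√9126 · √41).
θ = arccos(0.57382) ≈ 55.0°.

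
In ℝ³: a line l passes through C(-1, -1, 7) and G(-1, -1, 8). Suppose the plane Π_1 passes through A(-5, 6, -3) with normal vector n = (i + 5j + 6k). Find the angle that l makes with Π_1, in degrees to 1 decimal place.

49.6

A direction vector for l is G − C = (0, 0, 1).
Π_1: n·r = n·A gives x + 5y + 6z = 7.
sin θ = |n·v| / (|n||v|) = |6| / (√62 · √1) = 0.76200.
θ ≈ 49.6°.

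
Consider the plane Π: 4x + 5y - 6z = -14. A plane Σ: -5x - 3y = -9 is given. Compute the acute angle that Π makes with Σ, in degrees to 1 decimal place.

cos θ = |n₁·n₂| / (|n₁||n₂|) = |-35| / (√77 · √34).
θ = arccos(0.68404) ≈ 46.8°.

46.8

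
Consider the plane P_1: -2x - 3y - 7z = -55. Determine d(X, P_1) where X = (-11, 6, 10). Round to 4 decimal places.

1.3970

n·X − d = (-2)·(-11) + (-3)·(6) + (-7)·(10) − (-55) = -11; |n| = √62.
Distance = |-11| / √62 = 11/√62 ≈ 1.3970.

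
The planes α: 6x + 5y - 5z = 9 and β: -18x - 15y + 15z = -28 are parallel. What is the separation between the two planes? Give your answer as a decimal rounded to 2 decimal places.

0.04

Rescale β by 1/(-3): 6x + 5y - 5z = 28/3. Then distance = |9 − (28/3)| / √86 ≈ 0.04.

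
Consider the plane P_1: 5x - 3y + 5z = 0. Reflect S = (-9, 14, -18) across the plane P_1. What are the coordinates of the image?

(21, -4, 12)

λ = (n·S − d)/|n|² = (-177 − 0)/59 = -3.
Reflection = S − 2λn = (-9, 14, -18) − (-6)·(5, -3, 5) = (21, -4, 12).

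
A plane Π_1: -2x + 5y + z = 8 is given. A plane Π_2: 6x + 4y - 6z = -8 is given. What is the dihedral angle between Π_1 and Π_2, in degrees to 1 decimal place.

cos θ = |n₁·n₂| / (|n₁||n₂|) = |2| / (√30 · √88).
θ = arccos(0.03892) ≈ 87.8°.

87.8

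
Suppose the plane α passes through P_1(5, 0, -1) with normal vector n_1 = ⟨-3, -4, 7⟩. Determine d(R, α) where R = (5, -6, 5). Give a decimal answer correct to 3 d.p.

α: n_1·r = n_1·P_1 gives -3x - 4y + 7z = -22.
n·R − d = (-3)·(5) + (-4)·(-6) + (7)·(5) − (-22) = 66; |n| = √74.
Distance = |66| / √74 = 66/√74 ≈ 7.672.

7.672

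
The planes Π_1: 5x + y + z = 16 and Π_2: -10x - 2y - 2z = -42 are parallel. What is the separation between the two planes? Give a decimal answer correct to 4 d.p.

Rescale Π_2 by 1/(-2): 5x + y + z = 21. Then distance = |16 − 21| / √27 ≈ 0.9623.

0.9623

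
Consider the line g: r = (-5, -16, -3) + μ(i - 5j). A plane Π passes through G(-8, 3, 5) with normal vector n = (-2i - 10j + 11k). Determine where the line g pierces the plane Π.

Π: n·r = n·G gives -2x - 10y + 11z = 41.
Substitute r = (-5, -16, -3) + t(1, -5, 0) into the plane: 137 + 48t = 41, so t = -2.
Intersection: (-5, -16, -3) + (-2)·(1, -5, 0) = (-7, -6, -3).

(-7, -6, -3)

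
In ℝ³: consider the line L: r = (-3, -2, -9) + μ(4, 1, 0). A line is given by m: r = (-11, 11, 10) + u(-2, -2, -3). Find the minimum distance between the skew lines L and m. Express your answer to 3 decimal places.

Common perpendicular direction n = (4, 1, 0) × (-2, -2, -3) = (-3, 12, -6).
With w = (-11, 11, 10) − (-3, -2, -9) = (-8, 13, 19), w · n = 66.
Distance = |w · n| / |n| = |66| / √189 ≈ 4.801.

4.801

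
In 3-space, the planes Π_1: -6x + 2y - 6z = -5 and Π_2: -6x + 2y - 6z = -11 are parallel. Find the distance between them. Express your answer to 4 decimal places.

0.6882

Same normal n = (-6, 2, -6) with |n| = √76; distance = |-5 − (-11)| / |n| = 6/√76 ≈ 0.6882.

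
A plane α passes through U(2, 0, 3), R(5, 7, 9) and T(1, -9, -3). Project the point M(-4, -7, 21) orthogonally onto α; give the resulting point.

(5, 2, 6)

UR = (3, 7, 6), UT = (-1, -9, -6); a normal to α is UR × UT = (12, 12, -20).
Using U: α has equation 12x + 12y - 20z = -36.
Foot = M − λn with λ = (n·M − d)/|n|² = (-552 − (-36))/688 = -3/4.
Foot = (-4, -7, 21) − (-3/4)·(12, 12, -20) = (5, 2, 6).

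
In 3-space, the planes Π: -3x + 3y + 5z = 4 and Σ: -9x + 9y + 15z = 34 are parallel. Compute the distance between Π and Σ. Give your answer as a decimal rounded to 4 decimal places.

1.1183

Rescale Σ by 1/3: -3x + 3y + 5z = 34/3. Then distance = |4 − (34/3)| / √43 ≈ 1.1183.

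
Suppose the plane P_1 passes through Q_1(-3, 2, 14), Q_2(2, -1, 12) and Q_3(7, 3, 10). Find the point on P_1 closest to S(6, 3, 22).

Q_1Q_2 = (5, -3, -2), Q_1Q_3 = (10, 1, -4); a normal to P_1 is Q_1Q_2 × Q_1Q_3 = (14, 0, 35).
Using Q_1: P_1 has equation 14x + 35z = 448.
Foot = S − λn with λ = (n·S − d)/|n|² = (854 − 448)/1421 = 2/7.
Foot = (6, 3, 22) − (2/7)·(14, 0, 35) = (2, 3, 12).

(2, 3, 12)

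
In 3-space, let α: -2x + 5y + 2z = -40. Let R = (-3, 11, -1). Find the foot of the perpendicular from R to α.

Foot = R − λn with λ = (n·R − d)/|n|² = (59 − (-40))/33 = 3.
Foot = (-3, 11, -1) − 3·(-2, 5, 2) = (3, -4, -7).

(3, -4, -7)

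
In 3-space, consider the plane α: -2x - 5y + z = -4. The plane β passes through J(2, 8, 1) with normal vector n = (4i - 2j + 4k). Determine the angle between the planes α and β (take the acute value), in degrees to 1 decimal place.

79.5

β: n·r = n·J gives 4x - 2y + 4z = -4.
cos θ = |n₁·n₂| / (|n₁||n₂|) = |6| / (√30 · √36).
θ = arccos(0.18257) ≈ 79.5°.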